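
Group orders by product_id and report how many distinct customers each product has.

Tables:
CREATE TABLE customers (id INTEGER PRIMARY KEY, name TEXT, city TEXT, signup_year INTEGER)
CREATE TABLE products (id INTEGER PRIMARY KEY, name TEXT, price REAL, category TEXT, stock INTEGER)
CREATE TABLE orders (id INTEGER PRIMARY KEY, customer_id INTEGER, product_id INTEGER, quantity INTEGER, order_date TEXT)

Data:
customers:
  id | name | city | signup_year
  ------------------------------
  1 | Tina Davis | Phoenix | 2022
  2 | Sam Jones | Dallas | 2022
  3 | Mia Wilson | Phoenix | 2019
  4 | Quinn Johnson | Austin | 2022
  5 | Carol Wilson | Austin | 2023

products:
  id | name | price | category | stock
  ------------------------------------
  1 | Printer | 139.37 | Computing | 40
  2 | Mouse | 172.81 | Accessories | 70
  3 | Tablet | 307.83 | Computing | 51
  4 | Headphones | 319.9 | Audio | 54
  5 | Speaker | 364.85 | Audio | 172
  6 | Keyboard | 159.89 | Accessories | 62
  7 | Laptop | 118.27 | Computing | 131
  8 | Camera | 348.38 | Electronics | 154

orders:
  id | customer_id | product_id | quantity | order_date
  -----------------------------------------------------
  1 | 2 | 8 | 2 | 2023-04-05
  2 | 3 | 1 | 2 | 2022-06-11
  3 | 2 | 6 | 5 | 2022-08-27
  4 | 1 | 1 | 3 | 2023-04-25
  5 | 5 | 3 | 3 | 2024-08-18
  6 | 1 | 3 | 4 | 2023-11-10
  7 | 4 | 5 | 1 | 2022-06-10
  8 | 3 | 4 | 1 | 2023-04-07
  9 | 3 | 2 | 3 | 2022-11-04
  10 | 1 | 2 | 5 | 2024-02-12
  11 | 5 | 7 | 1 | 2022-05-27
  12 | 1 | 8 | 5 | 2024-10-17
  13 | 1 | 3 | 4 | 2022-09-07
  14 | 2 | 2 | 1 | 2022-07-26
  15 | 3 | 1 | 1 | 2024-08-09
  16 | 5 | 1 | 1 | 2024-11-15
SELECT product_id, COUNT(DISTINCT customer_id) AS distinct_customer_count FROM orders GROUP BY product_id

Execution result:
product_id | distinct_customer_count
1 | 3
2 | 3
3 | 2
4 | 1
5 | 1
6 | 1
7 | 1
8 | 2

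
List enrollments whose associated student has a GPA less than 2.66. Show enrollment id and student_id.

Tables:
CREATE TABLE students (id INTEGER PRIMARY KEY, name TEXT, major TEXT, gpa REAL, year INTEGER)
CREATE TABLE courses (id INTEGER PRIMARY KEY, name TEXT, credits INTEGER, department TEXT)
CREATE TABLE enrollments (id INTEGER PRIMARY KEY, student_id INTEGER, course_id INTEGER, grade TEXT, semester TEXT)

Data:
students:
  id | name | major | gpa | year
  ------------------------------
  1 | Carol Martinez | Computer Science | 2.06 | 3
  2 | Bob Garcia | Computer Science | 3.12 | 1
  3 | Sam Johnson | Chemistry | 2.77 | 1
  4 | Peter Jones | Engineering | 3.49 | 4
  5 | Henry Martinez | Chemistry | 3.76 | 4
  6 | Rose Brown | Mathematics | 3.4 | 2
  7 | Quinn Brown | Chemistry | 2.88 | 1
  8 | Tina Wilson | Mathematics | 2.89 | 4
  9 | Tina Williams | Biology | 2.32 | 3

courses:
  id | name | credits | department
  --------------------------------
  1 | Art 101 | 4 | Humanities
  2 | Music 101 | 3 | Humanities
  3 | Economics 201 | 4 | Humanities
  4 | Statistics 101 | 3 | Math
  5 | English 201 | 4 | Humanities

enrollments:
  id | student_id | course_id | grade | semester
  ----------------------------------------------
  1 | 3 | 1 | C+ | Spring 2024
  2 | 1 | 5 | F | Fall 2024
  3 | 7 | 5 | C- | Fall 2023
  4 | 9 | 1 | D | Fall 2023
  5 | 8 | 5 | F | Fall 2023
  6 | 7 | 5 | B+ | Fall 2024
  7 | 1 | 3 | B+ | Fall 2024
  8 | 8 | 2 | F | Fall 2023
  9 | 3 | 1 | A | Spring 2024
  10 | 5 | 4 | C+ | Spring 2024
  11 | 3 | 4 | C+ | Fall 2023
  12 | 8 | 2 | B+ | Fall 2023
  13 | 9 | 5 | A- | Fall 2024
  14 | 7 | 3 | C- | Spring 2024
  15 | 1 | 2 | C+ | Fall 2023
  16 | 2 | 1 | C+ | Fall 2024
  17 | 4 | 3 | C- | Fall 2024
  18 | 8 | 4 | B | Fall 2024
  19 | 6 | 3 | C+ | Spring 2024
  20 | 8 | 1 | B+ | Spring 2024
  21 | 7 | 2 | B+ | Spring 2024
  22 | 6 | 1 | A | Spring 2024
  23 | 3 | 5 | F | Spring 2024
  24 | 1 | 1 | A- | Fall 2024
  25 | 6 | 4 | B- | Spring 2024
SELECT id, student_id FROM enrollments WHERE student_id IN (SELECT id FROM students WHERE gpa < 2.66)

Execution result:
id | student_id
2 | 1
4 | 9
7 | 1
13 | 9
15 | 1
24 | 1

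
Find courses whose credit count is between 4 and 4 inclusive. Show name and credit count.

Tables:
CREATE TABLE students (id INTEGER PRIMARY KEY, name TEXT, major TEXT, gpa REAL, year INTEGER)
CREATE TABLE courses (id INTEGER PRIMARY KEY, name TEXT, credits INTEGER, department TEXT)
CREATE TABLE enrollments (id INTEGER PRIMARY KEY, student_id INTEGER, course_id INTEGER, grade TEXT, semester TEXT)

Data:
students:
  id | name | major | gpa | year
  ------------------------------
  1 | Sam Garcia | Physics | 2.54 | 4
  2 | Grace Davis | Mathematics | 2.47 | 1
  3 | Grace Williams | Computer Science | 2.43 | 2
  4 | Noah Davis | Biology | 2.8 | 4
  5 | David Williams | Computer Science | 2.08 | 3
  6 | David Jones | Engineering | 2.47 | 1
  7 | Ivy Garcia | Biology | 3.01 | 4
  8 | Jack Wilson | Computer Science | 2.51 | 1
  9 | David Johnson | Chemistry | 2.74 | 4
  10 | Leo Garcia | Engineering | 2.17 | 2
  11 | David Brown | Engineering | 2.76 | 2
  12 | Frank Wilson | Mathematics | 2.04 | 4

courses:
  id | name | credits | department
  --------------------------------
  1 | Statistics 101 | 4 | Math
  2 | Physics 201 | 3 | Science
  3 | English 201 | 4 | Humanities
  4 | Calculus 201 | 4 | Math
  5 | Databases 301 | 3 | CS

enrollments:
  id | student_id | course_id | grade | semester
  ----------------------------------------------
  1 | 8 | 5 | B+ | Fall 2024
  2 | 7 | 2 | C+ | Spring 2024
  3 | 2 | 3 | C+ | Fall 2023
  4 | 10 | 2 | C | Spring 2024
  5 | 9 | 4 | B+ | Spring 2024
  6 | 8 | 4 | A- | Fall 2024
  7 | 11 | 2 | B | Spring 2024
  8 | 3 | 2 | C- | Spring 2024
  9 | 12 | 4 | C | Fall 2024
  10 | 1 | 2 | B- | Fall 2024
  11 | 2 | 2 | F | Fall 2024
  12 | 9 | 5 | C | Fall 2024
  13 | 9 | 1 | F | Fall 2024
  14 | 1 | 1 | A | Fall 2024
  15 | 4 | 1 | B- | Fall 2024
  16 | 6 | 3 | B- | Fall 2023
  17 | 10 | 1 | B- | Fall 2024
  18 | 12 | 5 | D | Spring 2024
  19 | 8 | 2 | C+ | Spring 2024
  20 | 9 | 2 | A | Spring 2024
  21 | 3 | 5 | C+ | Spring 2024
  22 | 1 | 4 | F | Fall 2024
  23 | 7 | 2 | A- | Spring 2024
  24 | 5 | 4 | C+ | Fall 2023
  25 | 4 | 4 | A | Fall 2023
SELECT name, credits FROM courses WHERE credits BETWEEN 4 AND 4

Execution result:
name | credits
Statistics 101 | 4
English 201 | 4
Calculus 201 | 4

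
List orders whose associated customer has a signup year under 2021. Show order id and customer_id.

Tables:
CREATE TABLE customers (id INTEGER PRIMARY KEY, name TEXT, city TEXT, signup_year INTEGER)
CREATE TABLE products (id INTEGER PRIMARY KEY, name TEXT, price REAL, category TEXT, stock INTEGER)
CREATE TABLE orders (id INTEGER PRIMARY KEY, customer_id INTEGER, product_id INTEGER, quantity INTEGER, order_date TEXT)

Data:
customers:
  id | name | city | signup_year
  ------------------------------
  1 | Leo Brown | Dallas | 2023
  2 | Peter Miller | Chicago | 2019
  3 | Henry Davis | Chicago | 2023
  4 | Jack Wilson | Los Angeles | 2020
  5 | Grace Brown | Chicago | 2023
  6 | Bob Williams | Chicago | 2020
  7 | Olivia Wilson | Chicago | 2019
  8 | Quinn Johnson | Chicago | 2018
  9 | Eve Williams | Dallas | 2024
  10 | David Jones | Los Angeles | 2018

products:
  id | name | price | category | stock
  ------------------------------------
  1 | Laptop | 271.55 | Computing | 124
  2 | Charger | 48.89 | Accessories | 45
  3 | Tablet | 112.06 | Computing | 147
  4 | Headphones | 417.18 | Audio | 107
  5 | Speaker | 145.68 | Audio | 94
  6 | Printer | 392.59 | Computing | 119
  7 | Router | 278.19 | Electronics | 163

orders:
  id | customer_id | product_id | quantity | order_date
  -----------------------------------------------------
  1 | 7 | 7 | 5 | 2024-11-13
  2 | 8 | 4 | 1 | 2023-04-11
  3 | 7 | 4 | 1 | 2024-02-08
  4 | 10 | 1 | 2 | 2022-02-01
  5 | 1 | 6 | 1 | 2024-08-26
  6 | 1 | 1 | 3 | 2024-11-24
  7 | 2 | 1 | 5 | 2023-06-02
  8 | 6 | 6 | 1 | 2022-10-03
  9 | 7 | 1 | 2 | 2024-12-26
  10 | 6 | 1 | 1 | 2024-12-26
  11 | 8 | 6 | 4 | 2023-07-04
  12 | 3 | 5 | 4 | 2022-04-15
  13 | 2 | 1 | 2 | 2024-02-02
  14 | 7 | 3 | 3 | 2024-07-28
SELECT id, customer_id FROM orders WHERE customer_id IN (SELECT id FROM customers WHERE signup_year < 2021)

Execution result:
id | customer_id
1 | 7
2 | 8
3 | 7
4 | 10
7 | 2
8 | 6
9 | 7
10 | 6
11 | 8
13 | 2
14 | 7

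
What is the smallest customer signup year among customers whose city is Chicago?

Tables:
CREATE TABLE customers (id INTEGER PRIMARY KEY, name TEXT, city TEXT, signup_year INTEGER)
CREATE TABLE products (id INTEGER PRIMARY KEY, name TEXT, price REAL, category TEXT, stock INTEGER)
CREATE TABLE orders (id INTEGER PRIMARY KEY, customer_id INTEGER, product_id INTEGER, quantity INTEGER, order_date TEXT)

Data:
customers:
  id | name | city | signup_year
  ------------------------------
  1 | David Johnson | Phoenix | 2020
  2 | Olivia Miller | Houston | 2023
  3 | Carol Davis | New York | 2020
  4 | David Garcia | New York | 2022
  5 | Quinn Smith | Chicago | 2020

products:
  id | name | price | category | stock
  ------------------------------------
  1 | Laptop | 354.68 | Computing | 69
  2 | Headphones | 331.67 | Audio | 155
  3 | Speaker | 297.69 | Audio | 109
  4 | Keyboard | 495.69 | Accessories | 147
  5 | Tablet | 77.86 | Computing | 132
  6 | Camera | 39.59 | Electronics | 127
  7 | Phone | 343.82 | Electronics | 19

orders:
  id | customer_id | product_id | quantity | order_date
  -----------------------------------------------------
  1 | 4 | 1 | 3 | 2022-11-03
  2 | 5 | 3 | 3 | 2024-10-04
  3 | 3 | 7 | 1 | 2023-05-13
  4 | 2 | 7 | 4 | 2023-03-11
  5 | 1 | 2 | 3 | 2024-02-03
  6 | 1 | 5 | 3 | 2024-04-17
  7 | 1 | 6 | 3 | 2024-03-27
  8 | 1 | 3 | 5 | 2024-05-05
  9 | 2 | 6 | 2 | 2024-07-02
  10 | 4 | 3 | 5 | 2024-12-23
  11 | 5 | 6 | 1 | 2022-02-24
SELECT MIN(signup_year) FROM customers WHERE city = 'Chicago'

Execution result:
2020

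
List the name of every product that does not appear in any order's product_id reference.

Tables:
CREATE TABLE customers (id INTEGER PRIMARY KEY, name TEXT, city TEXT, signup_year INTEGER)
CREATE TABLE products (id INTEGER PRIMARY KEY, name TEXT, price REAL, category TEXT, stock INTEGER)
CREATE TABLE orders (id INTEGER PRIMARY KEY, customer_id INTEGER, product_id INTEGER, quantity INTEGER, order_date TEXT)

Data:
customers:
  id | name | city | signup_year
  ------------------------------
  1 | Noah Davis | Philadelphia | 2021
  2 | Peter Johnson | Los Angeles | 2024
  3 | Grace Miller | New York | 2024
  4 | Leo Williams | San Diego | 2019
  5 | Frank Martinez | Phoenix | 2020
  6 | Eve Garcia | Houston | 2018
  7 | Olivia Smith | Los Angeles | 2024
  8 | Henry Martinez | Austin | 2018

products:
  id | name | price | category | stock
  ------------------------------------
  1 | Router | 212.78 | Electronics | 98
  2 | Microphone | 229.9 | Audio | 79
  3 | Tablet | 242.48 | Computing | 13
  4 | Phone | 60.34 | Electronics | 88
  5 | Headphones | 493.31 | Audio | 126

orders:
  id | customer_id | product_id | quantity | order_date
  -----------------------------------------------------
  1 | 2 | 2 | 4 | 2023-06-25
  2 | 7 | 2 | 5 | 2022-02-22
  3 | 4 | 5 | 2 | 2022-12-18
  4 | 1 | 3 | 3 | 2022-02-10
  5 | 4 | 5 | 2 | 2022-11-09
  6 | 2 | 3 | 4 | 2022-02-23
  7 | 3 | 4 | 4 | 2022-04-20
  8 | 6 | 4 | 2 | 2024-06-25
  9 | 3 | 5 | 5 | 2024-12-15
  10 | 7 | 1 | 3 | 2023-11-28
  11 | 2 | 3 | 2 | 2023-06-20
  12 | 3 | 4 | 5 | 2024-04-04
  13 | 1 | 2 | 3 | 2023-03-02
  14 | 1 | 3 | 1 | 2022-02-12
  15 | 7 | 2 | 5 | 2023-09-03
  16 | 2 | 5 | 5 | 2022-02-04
SELECT p.name FROM products p LEFT JOIN orders c ON c.product_id = p.id WHERE c.id IS NULL

Execution result:
(no rows)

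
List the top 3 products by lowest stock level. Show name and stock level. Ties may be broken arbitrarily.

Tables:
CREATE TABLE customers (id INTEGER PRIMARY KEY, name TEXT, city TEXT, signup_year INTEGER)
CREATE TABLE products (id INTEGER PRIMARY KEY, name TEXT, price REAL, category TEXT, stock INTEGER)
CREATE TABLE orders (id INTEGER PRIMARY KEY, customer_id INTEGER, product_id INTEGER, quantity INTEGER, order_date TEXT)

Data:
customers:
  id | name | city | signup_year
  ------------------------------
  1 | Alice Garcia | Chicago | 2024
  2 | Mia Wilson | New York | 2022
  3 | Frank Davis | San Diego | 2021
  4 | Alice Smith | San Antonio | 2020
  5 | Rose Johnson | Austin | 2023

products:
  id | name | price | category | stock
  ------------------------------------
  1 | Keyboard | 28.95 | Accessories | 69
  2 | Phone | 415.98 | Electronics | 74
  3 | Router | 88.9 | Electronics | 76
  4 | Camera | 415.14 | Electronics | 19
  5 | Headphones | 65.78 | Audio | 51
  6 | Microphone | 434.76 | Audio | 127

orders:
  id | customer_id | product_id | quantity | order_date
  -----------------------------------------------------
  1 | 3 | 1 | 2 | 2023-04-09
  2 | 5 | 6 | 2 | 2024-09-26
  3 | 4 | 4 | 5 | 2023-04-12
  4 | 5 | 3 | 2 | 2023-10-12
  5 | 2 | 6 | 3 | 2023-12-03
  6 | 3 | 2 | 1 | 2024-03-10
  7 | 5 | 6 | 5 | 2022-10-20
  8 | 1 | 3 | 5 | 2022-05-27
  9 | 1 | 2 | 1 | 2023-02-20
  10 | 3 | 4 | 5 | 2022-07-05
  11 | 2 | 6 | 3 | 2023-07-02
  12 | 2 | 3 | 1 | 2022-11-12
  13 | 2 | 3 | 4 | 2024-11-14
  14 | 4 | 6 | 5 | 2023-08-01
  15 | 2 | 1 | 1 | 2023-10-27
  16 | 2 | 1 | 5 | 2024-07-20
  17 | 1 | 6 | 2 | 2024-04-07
SELECT name, stock FROM products ORDER BY stock ASC LIMIT 3

Execution result:
name | stock
Camera | 19
Headphones | 51
Keyboard | 69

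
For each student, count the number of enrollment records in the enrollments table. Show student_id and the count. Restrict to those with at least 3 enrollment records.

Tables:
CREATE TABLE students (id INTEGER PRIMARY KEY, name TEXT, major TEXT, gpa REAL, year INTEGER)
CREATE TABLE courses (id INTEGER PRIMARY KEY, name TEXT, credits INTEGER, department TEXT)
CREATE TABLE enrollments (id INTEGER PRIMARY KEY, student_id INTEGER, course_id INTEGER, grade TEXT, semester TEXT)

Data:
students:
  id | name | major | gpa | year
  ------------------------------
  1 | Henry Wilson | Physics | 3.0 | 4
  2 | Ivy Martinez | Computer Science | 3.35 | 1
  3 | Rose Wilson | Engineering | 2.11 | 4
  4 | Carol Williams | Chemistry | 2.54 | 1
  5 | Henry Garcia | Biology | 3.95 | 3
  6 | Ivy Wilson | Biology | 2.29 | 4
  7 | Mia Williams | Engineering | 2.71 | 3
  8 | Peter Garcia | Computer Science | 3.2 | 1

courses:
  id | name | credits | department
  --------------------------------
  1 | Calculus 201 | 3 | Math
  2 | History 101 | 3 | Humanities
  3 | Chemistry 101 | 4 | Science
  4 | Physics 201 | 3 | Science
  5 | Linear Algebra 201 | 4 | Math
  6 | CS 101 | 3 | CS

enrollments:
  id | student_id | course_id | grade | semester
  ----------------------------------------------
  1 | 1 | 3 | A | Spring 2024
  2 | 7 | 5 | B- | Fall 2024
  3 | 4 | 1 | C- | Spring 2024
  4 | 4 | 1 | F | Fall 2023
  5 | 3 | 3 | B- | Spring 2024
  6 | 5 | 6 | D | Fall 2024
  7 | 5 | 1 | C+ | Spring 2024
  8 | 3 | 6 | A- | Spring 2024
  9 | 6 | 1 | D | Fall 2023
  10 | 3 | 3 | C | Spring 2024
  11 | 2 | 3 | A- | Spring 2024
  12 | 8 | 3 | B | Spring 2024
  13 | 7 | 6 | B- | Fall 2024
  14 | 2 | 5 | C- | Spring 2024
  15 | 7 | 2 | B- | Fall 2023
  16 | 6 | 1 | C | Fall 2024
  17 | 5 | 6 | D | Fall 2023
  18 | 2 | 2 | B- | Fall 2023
SELECT student_id, COUNT(*) AS enrollment_count FROM enrollments GROUP BY student_id HAVING COUNT(*) >= 3

Execution result:
student_id | enrollment_count
2 | 3
3 | 3
5 | 3
7 | 3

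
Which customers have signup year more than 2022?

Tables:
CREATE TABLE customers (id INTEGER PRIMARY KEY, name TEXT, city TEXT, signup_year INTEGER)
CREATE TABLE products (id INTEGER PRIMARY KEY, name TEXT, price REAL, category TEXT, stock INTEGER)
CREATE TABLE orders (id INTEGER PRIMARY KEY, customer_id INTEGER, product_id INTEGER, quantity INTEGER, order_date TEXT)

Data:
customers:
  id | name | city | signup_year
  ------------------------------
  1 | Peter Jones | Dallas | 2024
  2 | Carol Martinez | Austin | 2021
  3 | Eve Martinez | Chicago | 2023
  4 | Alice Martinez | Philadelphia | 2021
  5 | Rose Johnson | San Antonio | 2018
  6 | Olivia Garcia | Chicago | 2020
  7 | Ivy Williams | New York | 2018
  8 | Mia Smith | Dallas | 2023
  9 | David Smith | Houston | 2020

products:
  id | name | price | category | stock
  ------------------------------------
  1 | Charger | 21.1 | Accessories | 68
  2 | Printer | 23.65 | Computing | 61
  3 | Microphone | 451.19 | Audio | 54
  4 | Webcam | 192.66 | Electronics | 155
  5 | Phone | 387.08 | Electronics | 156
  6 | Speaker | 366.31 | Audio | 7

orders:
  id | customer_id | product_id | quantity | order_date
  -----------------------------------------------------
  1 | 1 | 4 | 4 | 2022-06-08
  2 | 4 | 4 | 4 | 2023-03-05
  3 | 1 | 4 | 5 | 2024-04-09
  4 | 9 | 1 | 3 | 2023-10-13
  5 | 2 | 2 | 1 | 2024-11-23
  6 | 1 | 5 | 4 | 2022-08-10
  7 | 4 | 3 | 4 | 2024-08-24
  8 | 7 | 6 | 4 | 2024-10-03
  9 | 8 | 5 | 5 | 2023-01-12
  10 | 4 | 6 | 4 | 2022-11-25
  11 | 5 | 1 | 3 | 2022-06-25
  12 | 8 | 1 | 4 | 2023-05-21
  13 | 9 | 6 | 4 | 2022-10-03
SELECT name, signup_year FROM customers WHERE signup_year > 2022

Execution result:
name | signup_year
Peter Jones | 2024
Eve Martinez | 2023
Mia Smith | 2023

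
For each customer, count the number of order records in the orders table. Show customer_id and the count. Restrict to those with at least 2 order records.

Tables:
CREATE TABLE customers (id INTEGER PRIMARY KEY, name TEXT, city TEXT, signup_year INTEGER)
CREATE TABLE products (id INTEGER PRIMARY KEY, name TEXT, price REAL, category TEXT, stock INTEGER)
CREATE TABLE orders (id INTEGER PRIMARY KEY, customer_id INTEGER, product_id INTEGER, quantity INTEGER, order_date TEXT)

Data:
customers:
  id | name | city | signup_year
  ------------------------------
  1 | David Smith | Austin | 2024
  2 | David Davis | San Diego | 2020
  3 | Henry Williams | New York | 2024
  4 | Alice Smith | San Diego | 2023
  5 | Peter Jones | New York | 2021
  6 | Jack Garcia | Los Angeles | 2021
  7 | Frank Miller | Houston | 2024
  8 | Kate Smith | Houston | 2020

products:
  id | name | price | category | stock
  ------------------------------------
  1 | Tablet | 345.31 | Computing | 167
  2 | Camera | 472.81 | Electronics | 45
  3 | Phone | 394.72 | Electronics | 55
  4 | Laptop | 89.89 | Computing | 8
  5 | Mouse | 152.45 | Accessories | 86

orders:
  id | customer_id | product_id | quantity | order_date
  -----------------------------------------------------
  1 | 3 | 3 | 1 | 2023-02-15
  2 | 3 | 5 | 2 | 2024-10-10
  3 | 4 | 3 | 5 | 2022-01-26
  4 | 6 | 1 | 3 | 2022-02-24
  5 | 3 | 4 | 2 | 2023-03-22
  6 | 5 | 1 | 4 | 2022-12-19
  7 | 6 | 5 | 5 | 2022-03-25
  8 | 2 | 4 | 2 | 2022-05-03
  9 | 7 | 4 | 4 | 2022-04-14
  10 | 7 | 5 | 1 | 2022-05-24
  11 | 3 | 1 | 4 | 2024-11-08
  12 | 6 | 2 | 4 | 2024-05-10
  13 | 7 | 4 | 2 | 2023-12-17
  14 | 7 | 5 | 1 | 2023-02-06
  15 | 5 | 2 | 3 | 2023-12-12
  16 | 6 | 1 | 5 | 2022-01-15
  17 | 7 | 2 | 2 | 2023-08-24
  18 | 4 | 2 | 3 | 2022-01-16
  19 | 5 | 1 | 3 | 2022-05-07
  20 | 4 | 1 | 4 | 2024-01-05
SELECT customer_id, COUNT(*) AS order_count FROM orders GROUP BY customer_id HAVING COUNT(*) >= 2

Execution result:
customer_id | order_count
3 | 4
4 | 3
5 | 3
6 | 4
7 | 5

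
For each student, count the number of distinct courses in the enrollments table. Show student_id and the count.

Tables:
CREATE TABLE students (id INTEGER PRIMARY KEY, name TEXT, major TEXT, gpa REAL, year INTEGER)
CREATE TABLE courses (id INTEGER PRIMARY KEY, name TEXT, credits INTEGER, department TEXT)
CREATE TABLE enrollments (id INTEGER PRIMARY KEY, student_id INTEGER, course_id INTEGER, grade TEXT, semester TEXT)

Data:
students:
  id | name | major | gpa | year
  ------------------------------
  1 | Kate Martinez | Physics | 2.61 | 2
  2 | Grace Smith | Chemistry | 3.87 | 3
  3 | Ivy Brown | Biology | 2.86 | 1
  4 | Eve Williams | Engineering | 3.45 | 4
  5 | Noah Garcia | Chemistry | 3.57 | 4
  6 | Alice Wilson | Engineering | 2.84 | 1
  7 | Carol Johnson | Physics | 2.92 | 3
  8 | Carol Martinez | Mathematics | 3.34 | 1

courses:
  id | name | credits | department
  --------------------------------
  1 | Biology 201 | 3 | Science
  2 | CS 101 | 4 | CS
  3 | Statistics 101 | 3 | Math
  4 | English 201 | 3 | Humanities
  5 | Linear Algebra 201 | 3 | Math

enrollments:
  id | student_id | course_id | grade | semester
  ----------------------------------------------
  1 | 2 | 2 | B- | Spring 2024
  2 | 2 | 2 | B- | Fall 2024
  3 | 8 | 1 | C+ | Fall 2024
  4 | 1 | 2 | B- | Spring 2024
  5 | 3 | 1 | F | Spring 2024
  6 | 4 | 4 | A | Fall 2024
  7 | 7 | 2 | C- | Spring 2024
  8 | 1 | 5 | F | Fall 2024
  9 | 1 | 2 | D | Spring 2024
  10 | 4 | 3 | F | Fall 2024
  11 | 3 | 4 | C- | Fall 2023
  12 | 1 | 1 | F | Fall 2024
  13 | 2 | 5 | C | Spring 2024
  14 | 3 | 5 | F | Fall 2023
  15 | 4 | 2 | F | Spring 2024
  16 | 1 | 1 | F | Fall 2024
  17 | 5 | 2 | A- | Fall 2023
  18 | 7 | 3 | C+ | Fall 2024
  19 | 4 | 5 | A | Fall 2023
SELECT student_id, COUNT(DISTINCT course_id) AS distinct_course_count FROM enrollments GROUP BY student_id

Execution result:
student_id | distinct_course_count
1 | 3
2 | 2
3 | 3
4 | 4
5 | 1
7 | 2
8 | 1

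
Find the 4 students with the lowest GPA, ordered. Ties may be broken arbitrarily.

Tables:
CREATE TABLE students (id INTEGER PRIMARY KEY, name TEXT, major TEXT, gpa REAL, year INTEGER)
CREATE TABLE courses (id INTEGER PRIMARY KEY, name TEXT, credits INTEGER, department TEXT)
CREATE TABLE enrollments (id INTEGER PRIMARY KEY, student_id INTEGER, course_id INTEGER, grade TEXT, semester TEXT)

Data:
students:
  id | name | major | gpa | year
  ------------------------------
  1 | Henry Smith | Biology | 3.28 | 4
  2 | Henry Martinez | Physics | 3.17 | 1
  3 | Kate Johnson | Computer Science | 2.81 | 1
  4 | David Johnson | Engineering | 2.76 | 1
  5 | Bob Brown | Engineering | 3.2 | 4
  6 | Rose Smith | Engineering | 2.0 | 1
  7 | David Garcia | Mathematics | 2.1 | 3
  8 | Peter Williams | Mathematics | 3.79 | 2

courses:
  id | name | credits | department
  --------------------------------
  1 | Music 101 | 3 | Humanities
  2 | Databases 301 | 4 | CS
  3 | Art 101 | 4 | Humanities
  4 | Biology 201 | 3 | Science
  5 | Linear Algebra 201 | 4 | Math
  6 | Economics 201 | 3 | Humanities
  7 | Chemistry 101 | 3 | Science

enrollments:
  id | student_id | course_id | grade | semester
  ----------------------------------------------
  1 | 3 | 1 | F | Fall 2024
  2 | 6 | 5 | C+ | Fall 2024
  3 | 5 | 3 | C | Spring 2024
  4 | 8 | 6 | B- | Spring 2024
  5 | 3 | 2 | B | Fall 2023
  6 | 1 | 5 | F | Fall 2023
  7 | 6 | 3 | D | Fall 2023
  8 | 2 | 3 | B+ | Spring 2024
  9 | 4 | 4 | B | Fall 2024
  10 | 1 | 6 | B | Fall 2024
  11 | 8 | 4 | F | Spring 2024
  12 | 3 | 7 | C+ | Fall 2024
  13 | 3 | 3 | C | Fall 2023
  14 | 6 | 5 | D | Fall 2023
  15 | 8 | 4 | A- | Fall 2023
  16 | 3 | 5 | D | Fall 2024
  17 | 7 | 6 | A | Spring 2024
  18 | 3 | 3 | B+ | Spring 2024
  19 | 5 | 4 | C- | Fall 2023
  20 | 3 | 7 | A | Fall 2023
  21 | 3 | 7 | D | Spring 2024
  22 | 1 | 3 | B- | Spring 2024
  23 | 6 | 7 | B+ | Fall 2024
SELECT name, gpa FROM students ORDER BY gpa ASC LIMIT 4

Execution result:
name | gpa
Rose Smith | 2.00
David Garcia | 2.10
David Johnson | 2.76
Kate Johnson | 2.81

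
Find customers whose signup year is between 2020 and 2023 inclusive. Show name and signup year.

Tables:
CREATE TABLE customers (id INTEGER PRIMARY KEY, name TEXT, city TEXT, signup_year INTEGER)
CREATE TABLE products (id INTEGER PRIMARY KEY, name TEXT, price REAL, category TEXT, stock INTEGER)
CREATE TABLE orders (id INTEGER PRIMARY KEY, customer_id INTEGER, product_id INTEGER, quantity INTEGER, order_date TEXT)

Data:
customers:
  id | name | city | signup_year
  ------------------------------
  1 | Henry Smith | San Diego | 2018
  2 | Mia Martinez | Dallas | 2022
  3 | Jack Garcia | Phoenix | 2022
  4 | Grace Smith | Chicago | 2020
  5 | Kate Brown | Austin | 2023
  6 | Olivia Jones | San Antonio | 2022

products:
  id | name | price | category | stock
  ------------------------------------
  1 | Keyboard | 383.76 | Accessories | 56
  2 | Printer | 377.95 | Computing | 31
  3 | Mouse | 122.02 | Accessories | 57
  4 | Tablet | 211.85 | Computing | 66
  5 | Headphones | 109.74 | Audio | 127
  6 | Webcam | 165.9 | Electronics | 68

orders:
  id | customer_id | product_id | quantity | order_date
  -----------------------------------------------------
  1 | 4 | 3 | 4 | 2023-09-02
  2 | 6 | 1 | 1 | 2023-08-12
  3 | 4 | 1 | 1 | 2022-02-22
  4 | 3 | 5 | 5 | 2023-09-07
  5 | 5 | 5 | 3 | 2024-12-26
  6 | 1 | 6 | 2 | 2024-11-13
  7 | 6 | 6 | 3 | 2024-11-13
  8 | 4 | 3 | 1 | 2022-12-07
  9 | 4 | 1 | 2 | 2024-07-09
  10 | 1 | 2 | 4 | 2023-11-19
SELECT name, signup_year FROM customers WHERE signup_year BETWEEN 2020 AND 2023

Execution result:
name | signup_year
Mia Martinez | 2022
Jack Garcia | 2022
Grace Smith | 2020
Kate Brown | 2023
Olivia Jones | 2022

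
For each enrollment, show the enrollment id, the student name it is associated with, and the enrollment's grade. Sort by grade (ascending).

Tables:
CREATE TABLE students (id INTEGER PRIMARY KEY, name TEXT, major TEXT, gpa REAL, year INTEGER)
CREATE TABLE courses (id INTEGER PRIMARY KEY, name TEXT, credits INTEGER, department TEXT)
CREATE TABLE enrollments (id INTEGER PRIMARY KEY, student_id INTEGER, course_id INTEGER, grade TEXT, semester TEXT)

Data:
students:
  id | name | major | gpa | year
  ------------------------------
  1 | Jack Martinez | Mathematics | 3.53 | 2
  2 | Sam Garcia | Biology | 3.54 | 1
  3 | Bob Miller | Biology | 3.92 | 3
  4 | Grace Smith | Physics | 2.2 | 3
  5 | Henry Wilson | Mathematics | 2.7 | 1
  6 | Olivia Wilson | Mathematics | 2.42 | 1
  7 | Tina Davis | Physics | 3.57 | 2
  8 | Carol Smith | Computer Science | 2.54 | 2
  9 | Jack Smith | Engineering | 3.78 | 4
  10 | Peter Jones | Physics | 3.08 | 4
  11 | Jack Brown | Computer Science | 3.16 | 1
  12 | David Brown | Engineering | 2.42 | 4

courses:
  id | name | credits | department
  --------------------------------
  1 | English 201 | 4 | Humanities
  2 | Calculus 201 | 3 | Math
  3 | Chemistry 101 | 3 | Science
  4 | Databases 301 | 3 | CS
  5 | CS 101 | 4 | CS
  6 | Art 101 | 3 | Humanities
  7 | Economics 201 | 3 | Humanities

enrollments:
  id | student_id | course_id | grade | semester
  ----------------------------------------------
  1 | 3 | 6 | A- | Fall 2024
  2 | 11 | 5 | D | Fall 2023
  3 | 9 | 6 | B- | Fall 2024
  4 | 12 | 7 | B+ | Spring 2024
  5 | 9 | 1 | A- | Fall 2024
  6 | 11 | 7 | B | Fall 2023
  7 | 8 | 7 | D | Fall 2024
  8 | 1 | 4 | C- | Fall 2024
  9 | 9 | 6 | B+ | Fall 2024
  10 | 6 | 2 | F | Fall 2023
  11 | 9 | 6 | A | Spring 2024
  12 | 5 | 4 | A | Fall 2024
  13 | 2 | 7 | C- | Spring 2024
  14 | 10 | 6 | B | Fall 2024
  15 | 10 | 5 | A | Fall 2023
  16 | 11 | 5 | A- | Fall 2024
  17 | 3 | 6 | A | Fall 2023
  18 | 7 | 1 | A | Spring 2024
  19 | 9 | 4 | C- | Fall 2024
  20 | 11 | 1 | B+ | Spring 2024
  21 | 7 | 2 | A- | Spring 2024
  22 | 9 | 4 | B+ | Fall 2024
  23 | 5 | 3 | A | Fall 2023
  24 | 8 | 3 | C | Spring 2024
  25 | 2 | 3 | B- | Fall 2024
SELECT c.id, p.name AS student, c.grade FROM enrollments c JOIN students p ON c.student_id = p.id ORDER BY c.grade ASC

Execution result:
id | student | grade
11 | Jack Smith | A
12 | Henry Wilson | A
15 | Peter Jones | A
17 | Bob Miller | A
18 | Tina Davis | A
23 | Henry Wilson | A
1 | Bob Miller | A-
5 | Jack Smith | A-
16 | Jack Brown | A-
21 | Tina Davis | A-
6 | Jack Brown | B
14 | Peter Jones | B
4 | David Brown | B+
9 | Jack Smith | B+
20 | Jack Brown | B+
22 | Jack Smith | B+
3 | Jack Smith | B-
25 | Sam Garcia | B-
24 | Carol Smith | C
8 | Jack Martinez | C-
13 | Sam Garcia | C-
19 | Jack Smith | C-
2 | Jack Brown | D
7 | Carol Smith | D
10 | Olivia Wilson | F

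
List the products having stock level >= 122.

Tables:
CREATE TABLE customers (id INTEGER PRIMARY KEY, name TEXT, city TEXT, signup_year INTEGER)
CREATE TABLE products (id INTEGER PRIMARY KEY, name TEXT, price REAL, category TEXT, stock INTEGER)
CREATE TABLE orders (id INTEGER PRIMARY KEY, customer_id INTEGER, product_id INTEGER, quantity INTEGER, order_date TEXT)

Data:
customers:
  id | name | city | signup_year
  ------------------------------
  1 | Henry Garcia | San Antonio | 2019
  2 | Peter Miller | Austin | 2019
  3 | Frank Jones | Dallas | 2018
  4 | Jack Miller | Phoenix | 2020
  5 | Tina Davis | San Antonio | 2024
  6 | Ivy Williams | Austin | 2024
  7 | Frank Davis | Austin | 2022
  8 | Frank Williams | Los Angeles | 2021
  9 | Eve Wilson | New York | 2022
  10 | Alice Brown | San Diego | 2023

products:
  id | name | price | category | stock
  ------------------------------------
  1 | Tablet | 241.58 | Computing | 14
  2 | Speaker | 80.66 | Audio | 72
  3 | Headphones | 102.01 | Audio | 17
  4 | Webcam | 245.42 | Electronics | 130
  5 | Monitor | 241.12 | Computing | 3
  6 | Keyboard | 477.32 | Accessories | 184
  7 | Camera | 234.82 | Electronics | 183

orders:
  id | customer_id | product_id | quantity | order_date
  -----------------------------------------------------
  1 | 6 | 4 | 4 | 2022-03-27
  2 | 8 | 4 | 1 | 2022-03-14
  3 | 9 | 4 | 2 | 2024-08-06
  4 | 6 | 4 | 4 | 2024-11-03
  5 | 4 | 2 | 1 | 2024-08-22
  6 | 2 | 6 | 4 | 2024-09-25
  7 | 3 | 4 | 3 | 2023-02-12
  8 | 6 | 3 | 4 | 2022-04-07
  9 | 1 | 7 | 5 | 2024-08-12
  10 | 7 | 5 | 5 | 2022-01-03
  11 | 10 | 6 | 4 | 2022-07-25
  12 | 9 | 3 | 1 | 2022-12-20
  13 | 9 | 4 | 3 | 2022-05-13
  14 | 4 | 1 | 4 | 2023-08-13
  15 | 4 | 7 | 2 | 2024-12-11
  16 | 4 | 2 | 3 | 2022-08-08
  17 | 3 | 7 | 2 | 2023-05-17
SELECT name, stock FROM products WHERE stock >= 122

Execution result:
name | stock
Webcam | 130
Keyboard | 184
Camera | 183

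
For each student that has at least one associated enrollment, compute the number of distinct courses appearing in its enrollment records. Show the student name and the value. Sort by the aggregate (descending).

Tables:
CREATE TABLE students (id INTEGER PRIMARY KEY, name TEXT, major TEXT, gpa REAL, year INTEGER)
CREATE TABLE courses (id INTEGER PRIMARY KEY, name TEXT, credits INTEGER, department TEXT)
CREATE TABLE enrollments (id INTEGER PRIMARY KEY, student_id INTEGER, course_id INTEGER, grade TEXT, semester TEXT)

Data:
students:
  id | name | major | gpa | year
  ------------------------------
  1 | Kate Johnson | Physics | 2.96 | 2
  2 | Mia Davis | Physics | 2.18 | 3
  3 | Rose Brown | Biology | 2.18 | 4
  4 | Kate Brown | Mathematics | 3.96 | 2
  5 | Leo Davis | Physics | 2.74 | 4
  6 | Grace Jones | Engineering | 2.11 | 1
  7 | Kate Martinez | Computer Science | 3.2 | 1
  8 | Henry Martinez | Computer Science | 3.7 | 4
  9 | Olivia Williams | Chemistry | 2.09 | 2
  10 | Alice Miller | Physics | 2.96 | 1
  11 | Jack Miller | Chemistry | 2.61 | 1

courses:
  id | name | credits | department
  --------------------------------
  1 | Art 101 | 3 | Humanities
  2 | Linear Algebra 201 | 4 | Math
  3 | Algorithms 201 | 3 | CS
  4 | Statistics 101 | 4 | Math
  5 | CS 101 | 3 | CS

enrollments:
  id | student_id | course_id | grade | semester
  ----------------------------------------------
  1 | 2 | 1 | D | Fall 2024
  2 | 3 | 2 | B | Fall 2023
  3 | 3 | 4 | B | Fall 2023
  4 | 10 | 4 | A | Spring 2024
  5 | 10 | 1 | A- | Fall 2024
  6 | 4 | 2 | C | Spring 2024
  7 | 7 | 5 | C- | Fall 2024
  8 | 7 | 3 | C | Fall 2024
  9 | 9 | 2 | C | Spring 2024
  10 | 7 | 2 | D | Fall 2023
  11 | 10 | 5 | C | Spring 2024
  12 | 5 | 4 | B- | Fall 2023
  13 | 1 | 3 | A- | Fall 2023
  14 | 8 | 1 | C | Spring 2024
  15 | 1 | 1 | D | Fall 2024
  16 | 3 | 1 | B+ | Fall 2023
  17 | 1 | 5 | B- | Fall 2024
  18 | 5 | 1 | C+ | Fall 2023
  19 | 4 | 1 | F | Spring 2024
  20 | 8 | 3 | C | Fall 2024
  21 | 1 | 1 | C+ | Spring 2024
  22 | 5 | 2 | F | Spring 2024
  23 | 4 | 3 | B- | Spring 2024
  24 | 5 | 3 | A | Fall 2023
SELECT p.name, COUNT(DISTINCT c.course_id) AS distinct_course_count FROM enrollments c JOIN students p ON c.student_id = p.id GROUP BY p.id, p.name ORDER BY distinct_course_count DESC

Execution result:
name | distinct_course_count
Leo Davis | 4
Kate Johnson | 3
Rose Brown | 3
Kate Brown | 3
Kate Martinez | 3
Alice Miller | 3
Henry Martinez | 2
Mia Davis | 1
Olivia Williams | 1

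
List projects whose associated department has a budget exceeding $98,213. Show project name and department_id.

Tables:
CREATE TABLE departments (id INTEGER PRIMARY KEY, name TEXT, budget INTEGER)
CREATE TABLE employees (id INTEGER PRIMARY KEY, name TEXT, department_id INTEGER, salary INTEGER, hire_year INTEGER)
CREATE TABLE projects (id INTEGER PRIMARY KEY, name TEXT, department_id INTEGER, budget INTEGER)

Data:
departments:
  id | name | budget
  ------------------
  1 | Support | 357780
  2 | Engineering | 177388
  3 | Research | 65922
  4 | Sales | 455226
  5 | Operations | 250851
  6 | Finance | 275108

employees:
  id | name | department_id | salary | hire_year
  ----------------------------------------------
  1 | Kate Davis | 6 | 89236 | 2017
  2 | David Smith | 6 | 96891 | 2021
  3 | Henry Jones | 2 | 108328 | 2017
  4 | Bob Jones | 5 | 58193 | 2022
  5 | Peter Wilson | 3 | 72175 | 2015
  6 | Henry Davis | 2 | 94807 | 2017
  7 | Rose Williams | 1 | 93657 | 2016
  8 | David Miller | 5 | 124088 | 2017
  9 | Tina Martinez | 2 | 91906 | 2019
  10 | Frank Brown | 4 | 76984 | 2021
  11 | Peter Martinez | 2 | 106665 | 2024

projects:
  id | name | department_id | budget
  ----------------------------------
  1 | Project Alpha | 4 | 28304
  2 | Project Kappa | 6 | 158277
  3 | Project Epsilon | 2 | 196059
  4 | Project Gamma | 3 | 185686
SELECT name, department_id FROM projects WHERE department_id IN (SELECT id FROM departments WHERE budget > 98213)

Execution result:
name | department_id
Project Alpha | 4
Project Kappa | 6
Project Epsilon | 2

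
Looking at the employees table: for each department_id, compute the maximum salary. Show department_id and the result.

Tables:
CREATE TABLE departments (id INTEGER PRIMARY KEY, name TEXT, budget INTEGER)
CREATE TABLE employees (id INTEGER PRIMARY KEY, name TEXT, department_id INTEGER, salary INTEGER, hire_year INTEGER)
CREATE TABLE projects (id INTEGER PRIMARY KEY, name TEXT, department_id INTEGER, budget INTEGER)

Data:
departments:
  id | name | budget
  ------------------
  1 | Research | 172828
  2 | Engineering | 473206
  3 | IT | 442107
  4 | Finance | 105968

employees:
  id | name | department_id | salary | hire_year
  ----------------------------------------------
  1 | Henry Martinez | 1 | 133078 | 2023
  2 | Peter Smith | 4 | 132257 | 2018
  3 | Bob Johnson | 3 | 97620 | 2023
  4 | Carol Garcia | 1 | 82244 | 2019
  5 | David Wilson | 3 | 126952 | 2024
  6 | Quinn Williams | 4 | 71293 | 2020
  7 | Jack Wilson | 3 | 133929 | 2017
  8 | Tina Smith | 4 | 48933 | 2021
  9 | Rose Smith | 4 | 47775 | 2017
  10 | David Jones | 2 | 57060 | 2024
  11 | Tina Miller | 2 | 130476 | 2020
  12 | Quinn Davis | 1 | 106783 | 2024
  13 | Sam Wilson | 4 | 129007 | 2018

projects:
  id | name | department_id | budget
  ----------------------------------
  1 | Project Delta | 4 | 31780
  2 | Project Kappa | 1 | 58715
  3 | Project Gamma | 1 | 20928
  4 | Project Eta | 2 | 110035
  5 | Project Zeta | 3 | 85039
SELECT department_id, MAX(salary) AS max_salary FROM employees GROUP BY department_id

Execution result:
department_id | max_salary
1 | 133078
2 | 130476
3 | 133929
4 | 132257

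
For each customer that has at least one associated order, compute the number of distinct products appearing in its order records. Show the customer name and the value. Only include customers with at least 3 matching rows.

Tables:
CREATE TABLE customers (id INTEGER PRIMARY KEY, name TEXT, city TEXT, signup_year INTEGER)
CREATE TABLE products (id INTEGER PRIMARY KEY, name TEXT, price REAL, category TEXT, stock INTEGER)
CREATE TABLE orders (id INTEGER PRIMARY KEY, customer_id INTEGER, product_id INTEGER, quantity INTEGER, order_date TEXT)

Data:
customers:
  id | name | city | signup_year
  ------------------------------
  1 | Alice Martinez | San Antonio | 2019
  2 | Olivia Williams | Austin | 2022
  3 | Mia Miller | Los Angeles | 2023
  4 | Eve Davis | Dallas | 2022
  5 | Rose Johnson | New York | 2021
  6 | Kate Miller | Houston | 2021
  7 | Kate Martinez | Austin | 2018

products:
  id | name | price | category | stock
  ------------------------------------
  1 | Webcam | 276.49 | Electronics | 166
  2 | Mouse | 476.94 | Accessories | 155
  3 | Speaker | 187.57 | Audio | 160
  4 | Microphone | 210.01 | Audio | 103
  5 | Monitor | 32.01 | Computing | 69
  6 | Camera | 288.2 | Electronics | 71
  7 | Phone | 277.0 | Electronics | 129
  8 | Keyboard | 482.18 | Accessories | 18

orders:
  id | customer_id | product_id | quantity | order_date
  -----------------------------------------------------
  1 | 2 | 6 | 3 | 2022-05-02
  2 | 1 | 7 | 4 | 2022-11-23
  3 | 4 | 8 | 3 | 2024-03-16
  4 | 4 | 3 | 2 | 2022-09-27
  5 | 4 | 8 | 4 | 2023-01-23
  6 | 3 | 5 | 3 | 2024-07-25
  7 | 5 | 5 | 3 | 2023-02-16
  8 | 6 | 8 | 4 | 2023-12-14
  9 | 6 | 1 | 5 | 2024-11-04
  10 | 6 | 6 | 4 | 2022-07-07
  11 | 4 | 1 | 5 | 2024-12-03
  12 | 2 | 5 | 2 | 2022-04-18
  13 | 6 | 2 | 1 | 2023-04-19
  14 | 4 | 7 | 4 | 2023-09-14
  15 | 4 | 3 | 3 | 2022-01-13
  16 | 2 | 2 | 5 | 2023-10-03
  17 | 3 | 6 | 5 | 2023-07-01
SELECT p.name, COUNT(DISTINCT c.product_id) AS distinct_product_count FROM orders c JOIN customers p ON c.customer_id = p.id GROUP BY p.id, p.name HAVING COUNT(*) >= 3

Execution result:
name | distinct_product_count
Olivia Williams | 3
Eve Davis | 4
Kate Miller | 4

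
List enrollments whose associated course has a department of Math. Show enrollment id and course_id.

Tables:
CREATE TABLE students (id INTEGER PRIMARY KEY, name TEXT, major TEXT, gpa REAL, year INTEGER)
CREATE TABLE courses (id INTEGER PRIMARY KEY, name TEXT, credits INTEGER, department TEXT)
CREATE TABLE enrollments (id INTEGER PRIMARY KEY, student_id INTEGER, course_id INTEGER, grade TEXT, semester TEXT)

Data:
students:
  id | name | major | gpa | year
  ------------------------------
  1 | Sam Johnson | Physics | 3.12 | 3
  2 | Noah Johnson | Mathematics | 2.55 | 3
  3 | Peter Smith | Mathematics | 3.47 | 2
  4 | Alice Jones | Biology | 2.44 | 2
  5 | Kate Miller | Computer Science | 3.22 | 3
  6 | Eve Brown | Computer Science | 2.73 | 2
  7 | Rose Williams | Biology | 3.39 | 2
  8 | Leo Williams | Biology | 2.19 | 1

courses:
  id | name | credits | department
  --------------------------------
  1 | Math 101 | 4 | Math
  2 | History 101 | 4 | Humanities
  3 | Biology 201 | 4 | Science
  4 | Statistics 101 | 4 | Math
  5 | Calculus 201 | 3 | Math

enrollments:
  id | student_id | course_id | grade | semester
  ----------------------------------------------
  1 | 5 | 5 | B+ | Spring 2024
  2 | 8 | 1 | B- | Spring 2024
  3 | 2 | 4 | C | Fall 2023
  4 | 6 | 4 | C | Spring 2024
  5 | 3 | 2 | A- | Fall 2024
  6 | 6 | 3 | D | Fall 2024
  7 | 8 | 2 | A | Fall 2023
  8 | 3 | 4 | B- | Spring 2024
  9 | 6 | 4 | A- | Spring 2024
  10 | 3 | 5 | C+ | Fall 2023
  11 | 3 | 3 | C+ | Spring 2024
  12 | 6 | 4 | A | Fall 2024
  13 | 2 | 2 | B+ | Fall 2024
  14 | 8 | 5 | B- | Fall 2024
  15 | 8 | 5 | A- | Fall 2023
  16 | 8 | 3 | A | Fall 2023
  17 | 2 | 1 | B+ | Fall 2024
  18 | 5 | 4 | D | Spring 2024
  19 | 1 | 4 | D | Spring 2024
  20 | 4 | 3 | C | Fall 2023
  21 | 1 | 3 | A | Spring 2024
SELECT id, course_id FROM enrollments WHERE course_id IN (SELECT id FROM courses WHERE department = 'Math')

Execution result:
id | course_id
1 | 5
2 | 1
3 | 4
4 | 4
8 | 4
9 | 4
10 | 5
12 | 4
14 | 5
15 | 5
17 | 1
18 | 4
19 | 4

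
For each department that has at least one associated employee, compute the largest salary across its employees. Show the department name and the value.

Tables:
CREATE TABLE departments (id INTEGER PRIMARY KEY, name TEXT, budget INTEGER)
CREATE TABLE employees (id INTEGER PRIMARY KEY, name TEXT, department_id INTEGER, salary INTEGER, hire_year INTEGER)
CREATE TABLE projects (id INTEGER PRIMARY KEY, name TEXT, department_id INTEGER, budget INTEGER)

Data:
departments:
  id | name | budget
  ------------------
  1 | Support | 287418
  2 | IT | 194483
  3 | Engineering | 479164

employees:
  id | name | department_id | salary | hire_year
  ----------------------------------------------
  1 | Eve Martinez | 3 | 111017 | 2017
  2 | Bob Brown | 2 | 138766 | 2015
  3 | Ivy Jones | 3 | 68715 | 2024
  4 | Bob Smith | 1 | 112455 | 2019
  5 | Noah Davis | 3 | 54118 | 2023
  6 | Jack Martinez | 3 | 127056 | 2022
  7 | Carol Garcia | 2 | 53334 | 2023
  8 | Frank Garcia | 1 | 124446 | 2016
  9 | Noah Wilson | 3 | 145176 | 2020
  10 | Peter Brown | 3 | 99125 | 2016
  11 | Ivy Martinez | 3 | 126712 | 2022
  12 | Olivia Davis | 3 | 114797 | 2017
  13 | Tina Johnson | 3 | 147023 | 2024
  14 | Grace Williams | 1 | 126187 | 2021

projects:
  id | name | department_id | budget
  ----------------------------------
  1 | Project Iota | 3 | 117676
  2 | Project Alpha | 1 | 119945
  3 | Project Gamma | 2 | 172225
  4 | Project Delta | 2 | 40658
SELECT p.name, MAX(c.salary) AS max_salary FROM employees c JOIN departments p ON c.department_id = p.id GROUP BY p.id, p.name

Execution result:
name | max_salary
Support | 126187
IT | 138766
Engineering | 147023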